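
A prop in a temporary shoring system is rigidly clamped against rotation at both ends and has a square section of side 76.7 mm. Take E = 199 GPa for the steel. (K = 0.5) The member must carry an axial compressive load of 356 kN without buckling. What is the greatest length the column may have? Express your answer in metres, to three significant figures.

I = a⁴/12 = 76.7⁴/12 = 2.884×10^6 mm⁴
I = 2.884×10^-6 m⁴
At the buckling limit P_cr = P = 3.560×10^5 N
From P_cr = π²EI/(K·L)²:  L = (1/K)·√(π²EI/P_cr) = (1/0.5)·√(π²×1.99×10^11×2.884×10^-6/3.560×10^5)
L = 7.98 m

L_max ≈ 7.98 m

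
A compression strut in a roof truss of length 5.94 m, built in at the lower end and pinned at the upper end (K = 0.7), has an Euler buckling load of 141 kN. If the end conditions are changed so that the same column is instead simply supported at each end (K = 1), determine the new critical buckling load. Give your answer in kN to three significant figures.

P_cr ∝ 1/K², so P_cr,new = P_cr,old × (K_old/K_new)² = 141 × (0.7/1)²
= 141 × 0.4900 = 69.1 kN

P_cr ≈ 69.1 kN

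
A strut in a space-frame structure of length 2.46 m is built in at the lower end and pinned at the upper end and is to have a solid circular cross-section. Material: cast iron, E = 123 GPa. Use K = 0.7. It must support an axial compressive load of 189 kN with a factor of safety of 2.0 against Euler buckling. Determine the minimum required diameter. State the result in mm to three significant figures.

Required P_cr = n·P = 2.0 × 189 = 378.0 kN
L_e = K·L = 0.7 × 2.46 = 1.722 m
Required I = P_cr·L_e²/(π²E) = 3.780×10^5 × 1.722² / (π² × 1.23×10^11) = 9.233×10^-7 m⁴
I_req = 9.233×10^5 mm⁴
Solid circle: I = πd⁴/64  ⇒  d = (64I/π)^(1/4) = (64×9.233×10^5/π)^(1/4) = 65.9 mm

d ≈ 65.9 mm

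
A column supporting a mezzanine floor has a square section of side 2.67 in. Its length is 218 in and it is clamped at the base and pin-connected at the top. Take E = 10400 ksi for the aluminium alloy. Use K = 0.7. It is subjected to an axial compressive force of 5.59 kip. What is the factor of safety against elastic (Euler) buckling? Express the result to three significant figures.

n ≈ 3.34

I = a⁴/12 = 2.67⁴/12 = 4.235 in⁴
Effective length L_e = K·L = 0.7 × 218 = 152.6 in
P_cr = π²EI / L_e² = π² × 10400×10³ × 4.235 / 152.6² = 1.867×10^4 lb
Factor of safety n = P_cr / P = 18.668 / 5.59 = 3.34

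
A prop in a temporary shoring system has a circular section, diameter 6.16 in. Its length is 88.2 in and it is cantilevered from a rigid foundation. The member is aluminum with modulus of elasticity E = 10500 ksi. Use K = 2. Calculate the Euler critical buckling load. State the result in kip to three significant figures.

P_cr ≈ 235 kip

I = πd⁴/64 = π×6.16⁴/64 = 70.68 in⁴
Effective length L_e = K·L = 2 × 88.2 = 176.4 in
P_cr = π²EI / L_e² = π² × 10500×10³ × 70.68 / 176.4² = 2.354×10^5 lb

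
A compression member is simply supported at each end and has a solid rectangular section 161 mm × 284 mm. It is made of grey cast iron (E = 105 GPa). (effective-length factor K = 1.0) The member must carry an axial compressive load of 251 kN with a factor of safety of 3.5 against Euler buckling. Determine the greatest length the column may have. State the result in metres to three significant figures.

L_max ≈ 10.8 m

Buckling occurs about the weak axis: I_min = h·b³/12 with b = 161 mm (the shorter side).
I_min = 284×161³/12 = 9.877×10^7 mm⁴
I = 9.877×10^-5 m⁴
Required critical load P_cr = n·P = 3.5 × 251 = 878.5 kN = 8.785×10^5 N
From P_cr = π²EI/(K·L)²:  L = (1/K)·√(π²EI/P_cr) = (1/1)·√(π²×1.05×10^11×9.877×10^-5/8.785×10^5)
L = 10.8 m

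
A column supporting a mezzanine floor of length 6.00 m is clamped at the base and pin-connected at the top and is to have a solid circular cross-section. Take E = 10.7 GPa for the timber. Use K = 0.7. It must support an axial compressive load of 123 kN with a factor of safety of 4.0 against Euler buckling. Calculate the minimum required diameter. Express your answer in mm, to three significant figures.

Required P_cr = n·P = 4.0 × 123 = 492.0 kN
L_e = K·L = 0.7 × 6.00 = 4.200 m
Required I = P_cr·L_e²/(π²E) = 4.920×10^5 × 4.200² / (π² × 1.07×10^10) = 8.218×10^-5 m⁴
I_req = 8.218×10^7 mm⁴
Solid circle: I = πd⁴/64  ⇒  d = (64I/π)^(1/4) = (64×8.218×10^7/π)^(1/4) = 202 mm

d ≈ 202 mm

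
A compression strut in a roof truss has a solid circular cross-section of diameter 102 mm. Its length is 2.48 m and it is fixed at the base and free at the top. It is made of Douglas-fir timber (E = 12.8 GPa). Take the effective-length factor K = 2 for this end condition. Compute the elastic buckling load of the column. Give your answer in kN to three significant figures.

P_cr ≈ 27.3 kN

I = πd⁴/64 = π×102⁴/64 = 5.313×10^6 mm⁴
I = 5.313×10^6 mm⁴ = 5.313×10^-6 m⁴
Effective length L_e = K·L = 2 × 2.48 = 4.960 m
P_cr = π²EI / L_e² = π² × 12.8×10⁹ × 5.313×10^-6 / 4.960² = 2.728×10^4 N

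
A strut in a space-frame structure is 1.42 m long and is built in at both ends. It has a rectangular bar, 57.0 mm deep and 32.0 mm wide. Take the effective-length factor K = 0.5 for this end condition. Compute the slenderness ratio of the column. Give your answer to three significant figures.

For a rectangle r_min = b/√12 = 32.0/√12 = 9.238 mm
L_e = K·L = 0.5 × 1.42 m = 0.7100 m = 710.00 mm
λ = L_e / r_min = 710.00 / 9.238 = 76.9

λ ≈ 76.9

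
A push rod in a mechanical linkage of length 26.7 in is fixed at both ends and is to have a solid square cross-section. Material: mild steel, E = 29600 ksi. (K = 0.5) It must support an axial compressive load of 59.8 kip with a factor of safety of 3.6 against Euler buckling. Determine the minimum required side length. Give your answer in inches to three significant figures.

a ≈ 1.12 in

Required P_cr = n·P = 3.6 × 59.8 = 215.3 kip
L_e = K·L = 0.5 × 26.7 = 13.35 in
Required I = P_cr·L_e²/(π²E) = 2.153×10^5 × 13.35² / (π² × 2.96×10^7) = 0.1313 in⁴
Solid square: I = a⁴/12  ⇒  a = (12I)^(1/4) = (12×0.1313)^(1/4) = 1.12 in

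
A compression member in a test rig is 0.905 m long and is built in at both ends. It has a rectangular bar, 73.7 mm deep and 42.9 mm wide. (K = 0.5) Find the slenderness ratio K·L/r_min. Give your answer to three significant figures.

For a rectangle r_min = b/√12 = 42.9/√12 = 12.38 mm
L_e = K·L = 0.5 × 0.905 m = 0.4525 m = 452.50 mm
λ = L_e / r_min = 452.50 / 12.38 = 36.5

λ ≈ 36.5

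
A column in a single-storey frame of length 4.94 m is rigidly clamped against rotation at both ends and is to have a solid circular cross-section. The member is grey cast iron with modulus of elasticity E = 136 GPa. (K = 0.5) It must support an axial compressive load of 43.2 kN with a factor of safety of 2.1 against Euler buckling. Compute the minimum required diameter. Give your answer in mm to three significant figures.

Required P_cr = n·P = 2.1 × 43.2 = 90.72 kN
L_e = K·L = 0.5 × 4.94 = 2.470 m
Required I = P_cr·L_e²/(π²E) = 9.072×10^4 × 2.470² / (π² × 1.36×10^11) = 4.123×10^-7 m⁴
I_req = 4.123×10^5 mm⁴
Solid circle: I = πd⁴/64  ⇒  d = (64I/π)^(1/4) = (64×4.123×10^5/π)^(1/4) = 53.8 mm

d ≈ 53.8 mm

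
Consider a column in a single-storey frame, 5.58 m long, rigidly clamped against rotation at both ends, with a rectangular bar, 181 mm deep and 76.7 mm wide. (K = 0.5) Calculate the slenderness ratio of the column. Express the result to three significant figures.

For a rectangle r_min = b/√12 = 76.7/√12 = 22.14 mm
L_e = K·L = 0.5 × 5.58 m = 2.790 m = 2790.0 mm
λ = L_e / r_min = 2790.0 / 22.14 = 126

λ ≈ 126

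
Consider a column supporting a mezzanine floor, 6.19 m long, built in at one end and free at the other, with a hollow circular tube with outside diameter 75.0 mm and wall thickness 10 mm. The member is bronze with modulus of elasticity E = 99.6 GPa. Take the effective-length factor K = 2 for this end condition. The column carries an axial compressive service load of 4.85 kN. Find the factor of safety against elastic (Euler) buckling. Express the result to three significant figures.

Inner diameter d_i = 75.0 − 2×10 = 55.00 mm
I = π(d_o⁴ − d_i⁴)/64 = π(75.0⁴ − 55.00⁴)/64 = 1.104×10^6 mm⁴
I = 1.104×10^6 mm⁴ = 1.104×10^-6 m⁴
Effective length L_e = K·L = 2 × 6.19 = 12.38 m
P_cr = π²EI / L_e² = π² × 99.6×10⁹ × 1.104×10^-6 / 12.38² = 7.081×10^3 N
Factor of safety n = P_cr / P = 7.0807 / 4.85 = 1.46

n ≈ 1.46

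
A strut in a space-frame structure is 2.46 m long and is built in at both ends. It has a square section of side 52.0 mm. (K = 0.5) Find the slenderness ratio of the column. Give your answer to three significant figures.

I = a⁴/12 = 52.0⁴/12 = 6.093×10^5 mm⁴
A = 2.704×10^3 mm²;  r_min = √(I/A) = √(6.093×10^5/2.704×10^3) = 15.01 mm
L_e = K·L = 0.5 × 2.46 m = 1.230 m = 1230.0 mm
λ = L_e / r_min = 1230.0 / 15.01 = 81.9

λ ≈ 81.9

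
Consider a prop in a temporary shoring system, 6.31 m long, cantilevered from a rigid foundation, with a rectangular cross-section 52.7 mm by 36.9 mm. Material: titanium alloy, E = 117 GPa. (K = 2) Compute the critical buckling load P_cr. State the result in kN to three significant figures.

Buckling occurs about the weak axis: I_min = h·b³/12 with b = 36.9 mm (the shorter side).
I_min = 52.7×36.9³/12 = 2.207×10^5 mm⁴
I = 2.207×10^5 mm⁴ = 2.207×10^-7 m⁴
Effective length L_e = K·L = 2 × 6.31 = 12.62 m
P_cr = π²EI / L_e² = π² × 117×10⁹ × 2.207×10^-7 / 12.62² = 1.600×10^3 N

P_cr ≈ 1.60 kN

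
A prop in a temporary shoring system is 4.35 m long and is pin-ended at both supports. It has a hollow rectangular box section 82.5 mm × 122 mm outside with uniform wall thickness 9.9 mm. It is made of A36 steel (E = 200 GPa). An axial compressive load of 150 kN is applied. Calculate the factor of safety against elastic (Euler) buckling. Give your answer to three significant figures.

n ≈ 2.51

Inner dimensions: h_i = 122 − 2×9.9 = 102.2 mm, b_i = 82.5 − 2×9.9 = 62.70 mm
Weak-axis I_min = (h_o·b_o³ − h_i·b_i³)/12 with b_o = 82.5, b_i = 62.70 mm (shorter outer/inner sides).
I_min = (122×82.5³ − 102.2×62.70³)/12 = 3.609×10^6 mm⁴
I = 3.609×10^6 mm⁴ = 3.609×10^-6 m⁴
Effective length L_e = K·L = 1 × 4.35 = 4.350 m
P_cr = π²EI / L_e² = π² × 200×10⁹ × 3.609×10^-6 / 4.350² = 3.765×10^5 N
Factor of safety n = P_cr / P = 376.52 / 150 = 2.51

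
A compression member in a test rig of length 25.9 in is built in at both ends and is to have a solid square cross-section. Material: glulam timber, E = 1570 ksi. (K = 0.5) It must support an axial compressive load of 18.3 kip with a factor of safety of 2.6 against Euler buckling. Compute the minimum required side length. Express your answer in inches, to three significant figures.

a ≈ 1.58 in

Required P_cr = n·P = 2.6 × 18.3 = 47.58 kip
L_e = K·L = 0.5 × 25.9 = 12.95 in
Required I = P_cr·L_e²/(π²E) = 4.758×10^4 × 12.95² / (π² × 1.57×10^6) = 0.5149 in⁴
Solid square: I = a⁴/12  ⇒  a = (12I)^(1/4) = (12×0.5149)^(1/4) = 1.58 in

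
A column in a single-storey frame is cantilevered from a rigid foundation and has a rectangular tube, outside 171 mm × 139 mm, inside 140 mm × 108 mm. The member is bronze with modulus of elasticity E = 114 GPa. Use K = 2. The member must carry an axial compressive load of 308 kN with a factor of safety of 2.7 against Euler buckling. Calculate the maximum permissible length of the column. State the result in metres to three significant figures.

L_max ≈ 2.82 m

Weak-axis I_min = (h_o·b_o³ − h_i·b_i³)/12 with b_o = 139, b_i = 108.0 mm (shorter outer/inner sides).
I_min = (171×139³ − 140.0×108.0³)/12 = 2.357×10^7 mm⁴
I = 2.357×10^-5 m⁴
Required critical load P_cr = n·P = 2.7 × 308 = 831.6 kN = 8.316×10^5 N
From P_cr = π²EI/(K·L)²:  L = (1/K)·√(π²EI/P_cr) = (1/2)·√(π²×1.14×10^11×2.357×10^-5/8.316×10^5)
L = 2.82 m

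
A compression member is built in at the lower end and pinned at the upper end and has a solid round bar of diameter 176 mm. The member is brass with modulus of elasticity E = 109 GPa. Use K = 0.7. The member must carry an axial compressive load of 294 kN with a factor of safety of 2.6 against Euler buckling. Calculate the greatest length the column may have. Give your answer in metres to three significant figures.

I = πd⁴/64 = π×176⁴/64 = 4.710×10^7 mm⁴
I = 4.710×10^-5 m⁴
Required critical load P_cr = n·P = 2.6 × 294 = 764.4 kN = 7.644×10^5 N
From P_cr = π²EI/(K·L)²:  L = (1/K)·√(π²EI/P_cr) = (1/0.7)·√(π²×1.09×10^11×4.710×10^-5/7.644×10^5)
L = 11.6 m

L_max ≈ 11.6 m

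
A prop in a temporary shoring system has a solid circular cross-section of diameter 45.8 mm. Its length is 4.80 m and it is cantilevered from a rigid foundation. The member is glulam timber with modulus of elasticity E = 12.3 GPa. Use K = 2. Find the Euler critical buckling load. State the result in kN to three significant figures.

P_cr ≈ 0.285 kN

I = πd⁴/64 = π×45.8⁴/64 = 2.160×10^5 mm⁴
I = 2.160×10^5 mm⁴ = 2.160×10^-7 m⁴
Effective length L_e = K·L = 2 × 4.80 = 9.600 m
P_cr = π²EI / L_e² = π² × 12.3×10⁹ × 2.160×10^-7 / 9.600² = 284.5 N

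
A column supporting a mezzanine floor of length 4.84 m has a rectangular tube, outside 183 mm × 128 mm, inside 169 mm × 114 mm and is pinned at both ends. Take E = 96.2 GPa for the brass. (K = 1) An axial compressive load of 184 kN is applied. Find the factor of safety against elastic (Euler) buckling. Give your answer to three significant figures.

Weak-axis I_min = (h_o·b_o³ − h_i·b_i³)/12 with b_o = 128, b_i = 114.0 mm (shorter outer/inner sides).
I_min = (183×128³ − 169.0×114.0³)/12 = 1.112×10^7 mm⁴
I = 1.112×10^7 mm⁴ = 1.112×10^-5 m⁴
Effective length L_e = K·L = 1 × 4.84 = 4.840 m
P_cr = π²EI / L_e² = π² × 96.2×10⁹ × 1.112×10^-5 / 4.840² = 4.506×10^5 N
Factor of safety n = P_cr / P = 450.56 / 184 = 2.45

n ≈ 2.45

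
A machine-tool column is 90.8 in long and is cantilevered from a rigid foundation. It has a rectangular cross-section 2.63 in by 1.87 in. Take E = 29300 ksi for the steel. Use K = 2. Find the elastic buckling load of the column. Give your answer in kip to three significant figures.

Buckling occurs about the weak axis: I_min = h·b³/12 with b = 1.87 in (the shorter side).
I_min = 2.63×1.87³/12 = 1.433 in⁴
Effective length L_e = K·L = 2 × 90.8 = 181.6 in
P_cr = π²EI / L_e² = π² × 29300×10³ × 1.433 / 181.6² = 1.257×10^4 lb

P_cr ≈ 12.6 kip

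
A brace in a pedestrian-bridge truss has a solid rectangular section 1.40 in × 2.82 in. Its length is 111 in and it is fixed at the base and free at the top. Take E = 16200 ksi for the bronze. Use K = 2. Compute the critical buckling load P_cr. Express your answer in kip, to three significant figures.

Buckling occurs about the weak axis: I_min = h·b³/12 with b = 1.40 in (the shorter side).
I_min = 2.82×1.40³/12 = 0.6448 in⁴
Effective length L_e = K·L = 2 × 111 = 222.0 in
P_cr = π²EI / L_e² = π² × 16200×10³ × 0.6448 / 222.0² = 2.092×10^3 lb

P_cr ≈ 2.09 kip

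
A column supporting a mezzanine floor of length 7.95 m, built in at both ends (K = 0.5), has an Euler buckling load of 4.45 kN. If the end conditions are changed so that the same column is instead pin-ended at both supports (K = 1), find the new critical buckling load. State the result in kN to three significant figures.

P_cr ≈ 1.11 kN

P_cr ∝ 1/K², so P_cr,new = P_cr,old × (K_old/K_new)² = 4.45 × (0.5/1)²
= 4.45 × 0.2500 = 1.11 kN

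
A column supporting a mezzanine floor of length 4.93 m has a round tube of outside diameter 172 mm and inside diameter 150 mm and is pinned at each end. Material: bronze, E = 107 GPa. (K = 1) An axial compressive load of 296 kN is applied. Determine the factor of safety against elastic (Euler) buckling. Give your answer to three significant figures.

n ≈ 2.66

d_o = 172 mm, d_i = 150 mm
I = π(d_o⁴ − d_i⁴)/64 = π(172⁴ − 150.0⁴)/64 = 1.811×10^7 mm⁴
I = 1.811×10^7 mm⁴ = 1.811×10^-5 m⁴
Effective length L_e = K·L = 1 × 4.93 = 4.930 m
P_cr = π²EI / L_e² = π² × 107×10⁹ × 1.811×10^-5 / 4.930² = 7.869×10^5 N
Factor of safety n = P_cr / P = 786.94 / 296 = 2.66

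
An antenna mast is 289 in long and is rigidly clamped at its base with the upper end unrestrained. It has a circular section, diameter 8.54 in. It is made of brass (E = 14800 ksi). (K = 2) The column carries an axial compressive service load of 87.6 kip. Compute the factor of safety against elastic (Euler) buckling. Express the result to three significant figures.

I = πd⁴/64 = π×8.54⁴/64 = 261.1 in⁴
Effective length L_e = K·L = 2 × 289 = 578.0 in
P_cr = π²EI / L_e² = π² × 14800×10³ × 261.1 / 578.0² = 1.142×10^5 lb
Factor of safety n = P_cr / P = 114.16 / 87.6 = 1.30

n ≈ 1.30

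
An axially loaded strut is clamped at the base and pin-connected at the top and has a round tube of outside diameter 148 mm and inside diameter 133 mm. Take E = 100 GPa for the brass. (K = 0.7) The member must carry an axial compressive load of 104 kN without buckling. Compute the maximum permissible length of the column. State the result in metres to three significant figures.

d_o = 148 mm, d_i = 133 mm
I = π(d_o⁴ − d_i⁴)/64 = π(148⁴ − 133.0⁴)/64 = 8.192×10^6 mm⁴
I = 8.192×10^-6 m⁴
At the buckling limit P_cr = P = 1.040×10^5 N
From P_cr = π²EI/(K·L)²:  L = (1/K)·√(π²EI/P_cr) = (1/0.7)·√(π²×1.00×10^11×8.192×10^-6/1.040×10^5)
L = 12.6 m

L_max ≈ 12.6 m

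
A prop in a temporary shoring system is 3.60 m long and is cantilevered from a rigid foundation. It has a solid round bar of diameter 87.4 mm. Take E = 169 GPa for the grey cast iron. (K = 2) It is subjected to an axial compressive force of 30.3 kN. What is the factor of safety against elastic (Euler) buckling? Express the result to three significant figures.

I = πd⁴/64 = π×87.4⁴/64 = 2.864×10^6 mm⁴
I = 2.864×10^6 mm⁴ = 2.864×10^-6 m⁴
Effective length L_e = K·L = 2 × 3.60 = 7.200 m
P_cr = π²EI / L_e² = π² × 169×10⁹ × 2.864×10^-6 / 7.200² = 9.216×10^4 N
Factor of safety n = P_cr / P = 92.159 / 30.3 = 3.04

n ≈ 3.04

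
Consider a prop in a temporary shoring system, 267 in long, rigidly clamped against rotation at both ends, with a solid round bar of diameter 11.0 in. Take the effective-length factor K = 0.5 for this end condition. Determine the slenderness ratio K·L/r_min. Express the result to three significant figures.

For a solid circle r = d/4 = 11.0/4 = 2.750 in
L_e = K·L = 0.5 × 267 = 133.5 in
λ = L_e / r_min = 133.50 / 2.750 = 48.5

λ ≈ 48.5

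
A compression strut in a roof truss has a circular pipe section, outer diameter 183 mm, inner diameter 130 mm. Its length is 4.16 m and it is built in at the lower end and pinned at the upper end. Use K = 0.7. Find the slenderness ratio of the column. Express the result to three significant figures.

d_o = 183 mm, d_i = 130 mm
I = π(d_o⁴ − d_i⁴)/64 = π(183⁴ − 130.0⁴)/64 = 4.103×10^7 mm⁴
A = 1.303×10^4 mm²;  r_min = √(I/A) = √(4.103×10^7/1.303×10^4) = 56.12 mm
L_e = K·L = 0.7 × 4.16 m = 2.912 m = 2912.0 mm
λ = L_e / r_min = 2912.0 / 56.12 = 51.9

λ ≈ 51.9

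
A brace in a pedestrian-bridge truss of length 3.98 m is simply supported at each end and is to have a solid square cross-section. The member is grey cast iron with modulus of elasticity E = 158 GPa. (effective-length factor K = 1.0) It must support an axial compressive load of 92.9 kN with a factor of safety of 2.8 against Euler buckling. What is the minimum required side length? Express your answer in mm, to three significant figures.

a ≈ 75.0 mm

Required P_cr = n·P = 2.8 × 92.9 = 260.1 kN
L_e = K·L = 1 × 3.98 = 3.980 m
Required I = P_cr·L_e²/(π²E) = 2.601×10^5 × 3.980² / (π² × 1.58×10^11) = 2.642×10^-6 m⁴
I_req = 2.642×10^6 mm⁴
Solid square: I = a⁴/12  ⇒  a = (12I)^(1/4) = (12×2.642×10^6)^(1/4) = 75.0 mm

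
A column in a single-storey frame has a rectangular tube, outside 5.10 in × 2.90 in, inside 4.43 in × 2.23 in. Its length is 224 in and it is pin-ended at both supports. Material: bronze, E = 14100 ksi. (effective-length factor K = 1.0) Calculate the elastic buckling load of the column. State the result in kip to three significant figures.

Weak-axis I_min = (h_o·b_o³ − h_i·b_i³)/12 with b_o = 2.90, b_i = 2.230 in (shorter outer/inner sides).
I_min = (5.10×2.90³ − 4.430×2.230³)/12 = 6.271 in⁴
Effective length L_e = K·L = 1 × 224 = 224.0 in
P_cr = π²EI / L_e² = π² × 14100×10³ × 6.271 / 224.0² = 1.739×10^4 lb

P_cr ≈ 17.4 kip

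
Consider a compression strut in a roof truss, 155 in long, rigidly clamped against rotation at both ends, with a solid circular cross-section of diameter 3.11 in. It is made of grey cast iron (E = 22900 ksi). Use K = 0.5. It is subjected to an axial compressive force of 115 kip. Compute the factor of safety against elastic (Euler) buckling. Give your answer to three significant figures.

n ≈ 1.50

I = πd⁴/64 = π×3.11⁴/64 = 4.592 in⁴
Effective length L_e = K·L = 0.5 × 155 = 77.50 in
P_cr = π²EI / L_e² = π² × 22900×10³ × 4.592 / 77.50² = 1.728×10^5 lb
Factor of safety n = P_cr / P = 172.80 / 115 = 1.50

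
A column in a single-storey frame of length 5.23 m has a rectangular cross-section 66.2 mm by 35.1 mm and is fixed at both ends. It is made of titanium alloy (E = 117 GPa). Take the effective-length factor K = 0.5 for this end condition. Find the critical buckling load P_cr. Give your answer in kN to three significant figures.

P_cr ≈ 40.3 kN

Buckling occurs about the weak axis: I_min = h·b³/12 with b = 35.1 mm (the shorter side).
I_min = 66.2×35.1³/12 = 2.386×10^5 mm⁴
I = 2.386×10^5 mm⁴ = 2.386×10^-7 m⁴
Effective length L_e = K·L = 0.5 × 5.23 = 2.615 m
P_cr = π²EI / L_e² = π² × 117×10⁹ × 2.386×10^-7 / 2.615² = 4.028×10^4 N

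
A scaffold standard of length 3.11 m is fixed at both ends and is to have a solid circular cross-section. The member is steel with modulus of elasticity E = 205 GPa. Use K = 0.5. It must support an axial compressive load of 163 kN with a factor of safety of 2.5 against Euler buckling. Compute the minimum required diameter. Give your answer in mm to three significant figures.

Required P_cr = n·P = 2.5 × 163 = 407.5 kN
L_e = K·L = 0.5 × 3.11 = 1.555 m
Required I = P_cr·L_e²/(π²E) = 4.075×10^5 × 1.555² / (π² × 2.05×10^11) = 4.870×10^-7 m⁴
I_req = 4.870×10^5 mm⁴
Solid circle: I = πd⁴/64  ⇒  d = (64I/π)^(1/4) = (64×4.870×10^5/π)^(1/4) = 56.1 mm

d ≈ 56.1 mm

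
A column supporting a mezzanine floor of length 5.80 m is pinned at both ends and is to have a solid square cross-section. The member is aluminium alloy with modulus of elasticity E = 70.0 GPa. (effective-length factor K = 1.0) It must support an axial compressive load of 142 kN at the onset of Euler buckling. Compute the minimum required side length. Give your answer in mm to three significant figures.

a ≈ 95.4 mm

L_e = K·L = 1 × 5.80 = 5.800 m
Required I = P_cr·L_e²/(π²E) = 1.420×10^5 × 5.800² / (π² × 7.00×10^10) = 6.914×10^-6 m⁴
I_req = 6.914×10^6 mm⁴
Solid square: I = a⁴/12  ⇒  a = (12I)^(1/4) = (12×6.914×10^6)^(1/4) = 95.4 mm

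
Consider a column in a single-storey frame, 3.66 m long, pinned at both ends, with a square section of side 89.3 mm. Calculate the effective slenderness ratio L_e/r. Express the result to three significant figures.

λ ≈ 142

For a square r = a/√12 = 89.3/√12 = 25.78 mm
L_e = K·L = 1 × 3.66 m = 3.660 m = 3660.0 mm
λ = L_e / r_min = 3660.0 / 25.78 = 142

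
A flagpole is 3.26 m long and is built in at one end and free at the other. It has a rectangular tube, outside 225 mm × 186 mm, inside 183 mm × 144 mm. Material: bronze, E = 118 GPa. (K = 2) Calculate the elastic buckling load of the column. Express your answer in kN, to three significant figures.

Weak-axis I_min = (h_o·b_o³ − h_i·b_i³)/12 with b_o = 186, b_i = 144.0 mm (shorter outer/inner sides).
I_min = (225×186³ − 183.0×144.0³)/12 = 7.512×10^7 mm⁴
I = 7.512×10^7 mm⁴ = 7.512×10^-5 m⁴
Effective length L_e = K·L = 2 × 3.26 = 6.520 m
P_cr = π²EI / L_e² = π² × 118×10⁹ × 7.512×10^-5 / 6.520² = 2.058×10^6 N

P_cr ≈ 2060 kN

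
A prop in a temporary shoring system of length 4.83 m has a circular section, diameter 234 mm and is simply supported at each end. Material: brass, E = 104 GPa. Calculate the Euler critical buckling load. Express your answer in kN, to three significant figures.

I = πd⁴/64 = π×234⁴/64 = 1.472×10^8 mm⁴
I = 1.472×10^8 mm⁴ = 1.472×10^-4 m⁴
Effective length L_e = K·L = 1 × 4.83 = 4.830 m
P_cr = π²EI / L_e² = π² × 104×10⁹ × 1.472×10^-4 / 4.830² = 6.475×10^6 N

P_cr ≈ 6480 kN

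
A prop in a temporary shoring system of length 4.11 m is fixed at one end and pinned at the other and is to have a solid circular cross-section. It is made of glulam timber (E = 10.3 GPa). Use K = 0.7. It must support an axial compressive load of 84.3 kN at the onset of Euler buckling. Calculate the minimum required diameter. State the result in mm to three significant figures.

L_e = K·L = 0.7 × 4.11 = 2.877 m
Required I = P_cr·L_e²/(π²E) = 8.430×10^4 × 2.877² / (π² × 1.03×10^10) = 6.864×10^-6 m⁴
I_req = 6.864×10^6 mm⁴
Solid circle: I = πd⁴/64  ⇒  d = (64I/π)^(1/4) = (64×6.864×10^6/π)^(1/4) = 109 mm

d ≈ 109 mm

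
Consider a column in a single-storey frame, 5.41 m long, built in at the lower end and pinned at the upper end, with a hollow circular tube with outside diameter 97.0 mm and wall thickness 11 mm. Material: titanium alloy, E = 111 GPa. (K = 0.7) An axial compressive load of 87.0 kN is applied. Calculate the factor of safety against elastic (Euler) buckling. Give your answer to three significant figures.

Inner diameter d_i = 97.0 − 2×11 = 75.00 mm
I = π(d_o⁴ − d_i⁴)/64 = π(97.0⁴ − 75.00⁴)/64 = 2.793×10^6 mm⁴
I = 2.793×10^6 mm⁴ = 2.793×10^-6 m⁴
Effective length L_e = K·L = 0.7 × 5.41 = 3.787 m
P_cr = π²EI / L_e² = π² × 111×10⁹ × 2.793×10^-6 / 3.787² = 2.133×10^5 N
Factor of safety n = P_cr / P = 213.32 / 87.0 = 2.45

n ≈ 2.45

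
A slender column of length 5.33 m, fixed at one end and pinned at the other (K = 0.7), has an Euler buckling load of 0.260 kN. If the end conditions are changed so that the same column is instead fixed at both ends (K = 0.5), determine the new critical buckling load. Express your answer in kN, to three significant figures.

P_cr ∝ 1/K², so P_cr,new = P_cr,old × (K_old/K_new)² = 0.260 × (0.7/0.5)²
= 0.260 × 1.960 = 0.510 kN

P_cr ≈ 0.510 kN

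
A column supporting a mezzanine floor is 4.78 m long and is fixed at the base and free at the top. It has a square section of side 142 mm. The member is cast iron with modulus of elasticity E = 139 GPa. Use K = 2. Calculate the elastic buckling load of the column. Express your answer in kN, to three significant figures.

P_cr ≈ 509 kN

I = a⁴/12 = 142⁴/12 = 3.388×10^7 mm⁴
I = 3.388×10^7 mm⁴ = 3.388×10^-5 m⁴
Effective length L_e = K·L = 2 × 4.78 = 9.560 m
P_cr = π²EI / L_e² = π² × 139×10⁹ × 3.388×10^-5 / 9.560² = 5.086×10^5 N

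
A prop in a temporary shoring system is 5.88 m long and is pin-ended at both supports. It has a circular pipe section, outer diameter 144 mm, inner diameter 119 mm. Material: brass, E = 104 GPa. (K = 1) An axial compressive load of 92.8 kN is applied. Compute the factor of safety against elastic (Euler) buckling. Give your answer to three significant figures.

d_o = 144 mm, d_i = 119 mm
I = π(d_o⁴ − d_i⁴)/64 = π(144⁴ − 119.0⁴)/64 = 1.126×10^7 mm⁴
I = 1.126×10^7 mm⁴ = 1.126×10^-5 m⁴
Effective length L_e = K·L = 1 × 5.88 = 5.880 m
P_cr = π²EI / L_e² = π² × 104×10⁹ × 1.126×10^-5 / 5.880² = 3.344×10^5 N
Factor of safety n = P_cr / P = 334.37 / 92.8 = 3.60

n ≈ 3.60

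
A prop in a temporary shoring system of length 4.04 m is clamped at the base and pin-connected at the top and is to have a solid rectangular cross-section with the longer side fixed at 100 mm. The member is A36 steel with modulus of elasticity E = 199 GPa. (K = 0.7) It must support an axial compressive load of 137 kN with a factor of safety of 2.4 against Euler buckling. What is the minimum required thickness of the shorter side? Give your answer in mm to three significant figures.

Required P_cr = n·P = 2.4 × 137 = 328.8 kN
L_e = K·L = 0.7 × 4.04 = 2.828 m
Required I = P_cr·L_e²/(π²E) = 3.288×10^5 × 2.828² / (π² × 1.99×10^11) = 1.339×10^-6 m⁴
I_req = 1.339×10^6 mm⁴
Rectangle, weak axis: I_min = h·b³/12 with h = 100 mm fixed  ⇒  b = (12I/h)^(1/3) = 54.4 mm

b ≈ 54.4 mm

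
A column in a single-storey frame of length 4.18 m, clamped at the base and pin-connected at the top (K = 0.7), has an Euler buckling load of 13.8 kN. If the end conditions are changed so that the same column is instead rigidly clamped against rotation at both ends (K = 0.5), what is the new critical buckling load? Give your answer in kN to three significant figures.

P_cr ≈ 27.0 kN

P_cr ∝ 1/K², so P_cr,new = P_cr,old × (K_old/K_new)² = 13.8 × (0.7/0.5)²
= 13.8 × 1.960 = 27.0 kN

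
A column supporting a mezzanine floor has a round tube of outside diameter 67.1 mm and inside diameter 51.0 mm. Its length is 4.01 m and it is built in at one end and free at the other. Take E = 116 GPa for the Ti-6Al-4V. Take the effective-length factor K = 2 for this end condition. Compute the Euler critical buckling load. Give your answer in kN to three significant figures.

P_cr ≈ 11.8 kN

d_o = 67.1 mm, d_i = 51.0 mm
I = π(d_o⁴ − d_i⁴)/64 = π(67.1⁴ − 51.00⁴)/64 = 6.630×10^5 mm⁴
I = 6.630×10^5 mm⁴ = 6.630×10^-7 m⁴
Effective length L_e = K·L = 2 × 4.01 = 8.020 m
P_cr = π²EI / L_e² = π² × 116×10⁹ × 6.630×10^-7 / 8.020² = 1.180×10^4 N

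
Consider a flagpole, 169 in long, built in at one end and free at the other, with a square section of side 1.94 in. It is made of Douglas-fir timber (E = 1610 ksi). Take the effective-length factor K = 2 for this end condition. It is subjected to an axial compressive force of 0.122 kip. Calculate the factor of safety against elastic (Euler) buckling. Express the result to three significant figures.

I = a⁴/12 = 1.94⁴/12 = 1.180 in⁴
Effective length L_e = K·L = 2 × 169 = 338.0 in
P_cr = π²EI / L_e² = π² × 1610×10³ × 1.180 / 338.0² = 164.2 lb
Factor of safety n = P_cr / P = 0.16418 / 0.122 = 1.35

n ≈ 1.35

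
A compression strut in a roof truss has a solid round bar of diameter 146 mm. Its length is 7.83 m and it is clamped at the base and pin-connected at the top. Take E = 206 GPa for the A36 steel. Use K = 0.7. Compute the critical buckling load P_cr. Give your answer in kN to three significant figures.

P_cr ≈ 1510 kN

I = πd⁴/64 = π×146⁴/64 = 2.230×10^7 mm⁴
I = 2.230×10^7 mm⁴ = 2.230×10^-5 m⁴
Effective length L_e = K·L = 0.7 × 7.83 = 5.481 m
P_cr = π²EI / L_e² = π² × 206×10⁹ × 2.230×10^-5 / 5.481² = 1.509×10^6 N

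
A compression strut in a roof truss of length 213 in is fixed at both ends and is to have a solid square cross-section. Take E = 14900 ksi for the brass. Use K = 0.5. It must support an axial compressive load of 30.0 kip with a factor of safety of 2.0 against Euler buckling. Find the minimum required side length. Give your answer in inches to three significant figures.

a ≈ 2.73 in

Required P_cr = n·P = 2.0 × 30.0 = 60.00 kip
L_e = K·L = 0.5 × 213 = 106.5 in
Required I = P_cr·L_e²/(π²E) = 6.000×10^4 × 106.5² / (π² × 1.49×10^7) = 4.628 in⁴
Solid square: I = a⁴/12  ⇒  a = (12I)^(1/4) = (12×4.628)^(1/4) = 2.73 in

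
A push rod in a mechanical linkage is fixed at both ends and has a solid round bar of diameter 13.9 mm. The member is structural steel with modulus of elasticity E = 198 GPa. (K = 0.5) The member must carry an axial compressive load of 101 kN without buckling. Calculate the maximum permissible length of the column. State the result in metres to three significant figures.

I = πd⁴/64 = π×13.9⁴/64 = 1.832×10^3 mm⁴
I = 1.832×10^-9 m⁴
At the buckling limit P_cr = P = 1.010×10^5 N
From P_cr = π²EI/(K·L)²:  L = (1/K)·√(π²EI/P_cr) = (1/0.5)·√(π²×1.98×10^11×1.832×10^-9/1.010×10^5)
L = 0.377 m

L_max ≈ 0.377 m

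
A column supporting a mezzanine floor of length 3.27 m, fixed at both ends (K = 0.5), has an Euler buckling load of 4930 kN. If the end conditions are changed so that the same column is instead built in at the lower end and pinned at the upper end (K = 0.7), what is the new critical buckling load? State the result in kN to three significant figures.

P_cr ≈ 2520 kN

P_cr ∝ 1/K², so P_cr,new = P_cr,old × (K_old/K_new)² = 4930 × (0.5/0.7)²
= 4930 × 0.5102 = 2520 kN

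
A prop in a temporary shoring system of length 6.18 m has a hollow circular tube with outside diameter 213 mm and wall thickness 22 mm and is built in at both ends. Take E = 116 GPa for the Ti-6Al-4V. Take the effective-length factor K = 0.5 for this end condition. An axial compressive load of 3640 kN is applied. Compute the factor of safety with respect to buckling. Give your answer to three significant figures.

Inner diameter d_i = 213 − 2×22 = 169.0 mm
I = π(d_o⁴ − d_i⁴)/64 = π(213⁴ − 169.0⁴)/64 = 6.100×10^7 mm⁴
I = 6.100×10^7 mm⁴ = 6.100×10^-5 m⁴
Effective length L_e = K·L = 0.5 × 6.18 = 3.090 m
P_cr = π²EI / L_e² = π² × 116×10⁹ × 6.100×10^-5 / 3.090² = 7.314×10^6 N
Factor of safety n = P_cr / P = 7313.9 / 3640 = 2.01

n ≈ 2.01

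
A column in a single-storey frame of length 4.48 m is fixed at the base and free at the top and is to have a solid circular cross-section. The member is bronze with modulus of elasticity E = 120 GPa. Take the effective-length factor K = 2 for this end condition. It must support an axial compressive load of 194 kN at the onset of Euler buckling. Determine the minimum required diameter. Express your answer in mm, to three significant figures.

d ≈ 128 mm

L_e = K·L = 2 × 4.48 = 8.960 m
Required I = P_cr·L_e²/(π²E) = 1.940×10^5 × 8.960² / (π² × 1.20×10^11) = 1.315×10^-5 m⁴
I_req = 1.315×10^7 mm⁴
Solid circle: I = πd⁴/64  ⇒  d = (64I/π)^(1/4) = (64×1.315×10^7/π)^(1/4) = 128 mm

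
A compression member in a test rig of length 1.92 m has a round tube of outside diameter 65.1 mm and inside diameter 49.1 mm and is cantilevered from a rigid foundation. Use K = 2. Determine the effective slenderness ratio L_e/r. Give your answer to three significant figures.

λ ≈ 188

d_o = 65.1 mm, d_i = 49.1 mm
I = π(d_o⁴ − d_i⁴)/64 = π(65.1⁴ − 49.10⁴)/64 = 5.963×10^5 mm⁴
A = 1.435×10^3 mm²;  r_min = √(I/A) = √(5.963×10^5/1.435×10^3) = 20.39 mm
L_e = K·L = 2 × 1.92 m = 3.840 m = 3840.0 mm
λ = L_e / r_min = 3840.0 / 20.39 = 188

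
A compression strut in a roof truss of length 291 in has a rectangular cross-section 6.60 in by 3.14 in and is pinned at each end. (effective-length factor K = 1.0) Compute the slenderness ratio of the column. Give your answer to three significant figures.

For a rectangle r_min = b/√12 = 3.14/√12 = 0.9064 in
L_e = K·L = 1 × 291 = 291.0 in
λ = L_e / r_min = 291.00 / 0.9064 = 321

λ ≈ 321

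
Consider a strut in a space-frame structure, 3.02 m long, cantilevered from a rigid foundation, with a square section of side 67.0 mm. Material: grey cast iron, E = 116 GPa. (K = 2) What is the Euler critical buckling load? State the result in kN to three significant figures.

I = a⁴/12 = 67.0⁴/12 = 1.679×10^6 mm⁴
I = 1.679×10^6 mm⁴ = 1.679×10^-6 m⁴
Effective length L_e = K·L = 2 × 3.02 = 6.040 m
P_cr = π²EI / L_e² = π² × 116×10⁹ × 1.679×10^-6 / 6.040² = 5.270×10^4 N

P_cr ≈ 52.7 kN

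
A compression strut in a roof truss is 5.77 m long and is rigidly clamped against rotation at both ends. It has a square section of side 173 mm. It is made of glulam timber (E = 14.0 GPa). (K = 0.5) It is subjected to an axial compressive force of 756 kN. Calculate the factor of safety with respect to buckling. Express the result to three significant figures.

n ≈ 1.64

I = a⁴/12 = 173⁴/12 = 7.465×10^7 mm⁴
I = 7.465×10^7 mm⁴ = 7.465×10^-5 m⁴
Effective length L_e = K·L = 0.5 × 5.77 = 2.885 m
P_cr = π²EI / L_e² = π² × 14.0×10⁹ × 7.465×10^-5 / 2.885² = 1.239×10^6 N
Factor of safety n = P_cr / P = 1239.2 / 756 = 1.64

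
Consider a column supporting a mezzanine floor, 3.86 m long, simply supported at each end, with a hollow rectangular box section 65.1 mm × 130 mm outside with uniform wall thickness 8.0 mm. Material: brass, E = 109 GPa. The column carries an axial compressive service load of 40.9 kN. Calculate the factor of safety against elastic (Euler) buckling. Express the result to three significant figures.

Inner dimensions: h_i = 130 − 2×8.0 = 114.0 mm, b_i = 65.1 − 2×8.0 = 49.10 mm
Weak-axis I_min = (h_o·b_o³ − h_i·b_i³)/12 with b_o = 65.1, b_i = 49.10 mm (shorter outer/inner sides).
I_min = (130×65.1³ − 114.0×49.10³)/12 = 1.864×10^6 mm⁴
I = 1.864×10^6 mm⁴ = 1.864×10^-6 m⁴
Effective length L_e = K·L = 1 × 3.86 = 3.860 m
P_cr = π²EI / L_e² = π² × 109×10⁹ × 1.864×10^-6 / 3.860² = 1.346×10^5 N
Factor of safety n = P_cr / P = 134.61 / 40.9 = 3.29

n ≈ 3.29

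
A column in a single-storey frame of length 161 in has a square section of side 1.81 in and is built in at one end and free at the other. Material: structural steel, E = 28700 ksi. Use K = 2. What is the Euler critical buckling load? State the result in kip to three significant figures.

I = a⁴/12 = 1.81⁴/12 = 0.8944 in⁴
Effective length L_e = K·L = 2 × 161 = 322.0 in
P_cr = π²EI / L_e² = π² × 28700×10³ × 0.8944 / 322.0² = 2.443×10^3 lb

P_cr ≈ 2.44 kip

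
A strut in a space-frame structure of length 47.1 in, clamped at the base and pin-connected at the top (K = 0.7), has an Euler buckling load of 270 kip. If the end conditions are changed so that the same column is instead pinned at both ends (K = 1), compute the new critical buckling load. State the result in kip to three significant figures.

P_cr ∝ 1/K², so P_cr,new = P_cr,old × (K_old/K_new)² = 270 × (0.7/1)²
= 270 × 0.4900 = 132 kip

P_cr ≈ 132 kip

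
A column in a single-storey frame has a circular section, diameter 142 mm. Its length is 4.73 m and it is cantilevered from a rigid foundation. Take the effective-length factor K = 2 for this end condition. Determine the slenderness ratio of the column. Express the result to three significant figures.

λ ≈ 266

I = πd⁴/64 = π×142⁴/64 = 1.996×10^7 mm⁴
A = 1.584×10^4 mm²;  r_min = √(I/A) = √(1.996×10^7/1.584×10^4) = 35.50 mm
L_e = K·L = 2 × 4.73 m = 9.460 m = 9460.0 mm
λ = L_e / r_min = 9460.0 / 35.50 = 266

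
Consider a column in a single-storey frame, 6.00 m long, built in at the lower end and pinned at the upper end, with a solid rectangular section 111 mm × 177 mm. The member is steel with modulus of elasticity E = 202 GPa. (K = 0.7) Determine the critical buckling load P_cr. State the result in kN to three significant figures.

P_cr ≈ 2280 kN

Buckling occurs about the weak axis: I_min = h·b³/12 with b = 111 mm (the shorter side).
I_min = 177×111³/12 = 2.017×10^7 mm⁴
I = 2.017×10^7 mm⁴ = 2.017×10^-5 m⁴
Effective length L_e = K·L = 0.7 × 6.00 = 4.200 m
P_cr = π²EI / L_e² = π² × 202×10⁹ × 2.017×10^-5 / 4.200² = 2.280×10^6 N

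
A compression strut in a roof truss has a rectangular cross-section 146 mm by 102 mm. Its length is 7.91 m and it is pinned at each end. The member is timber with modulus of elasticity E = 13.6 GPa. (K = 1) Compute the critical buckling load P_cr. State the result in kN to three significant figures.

P_cr ≈ 27.7 kN

Buckling occurs about the weak axis: I_min = h·b³/12 with b = 102 mm (the shorter side).
I_min = 146×102³/12 = 1.291×10^7 mm⁴
I = 1.291×10^7 mm⁴ = 1.291×10^-5 m⁴
Effective length L_e = K·L = 1 × 7.91 = 7.910 m
P_cr = π²EI / L_e² = π² × 13.6×10⁹ × 1.291×10^-5 / 7.910² = 2.770×10^4 N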